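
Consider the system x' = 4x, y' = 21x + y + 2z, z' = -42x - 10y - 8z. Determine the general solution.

Coefficient matrix A = [[4, 0, 0], [21, 1, 2], [-42, -10, -8]].
det(A - λI) = 0 gives eigenvalues λ = 4, -4, -3.
For λ=4: eigenvector (1,3,-6).
For λ=-4: eigenvector (0,-2,5).
For λ=-3: eigenvector (0,1,-2).
General solution: C_1e^(4t)(1,3,-6) + C_2e^(-4t)(0,-2,5) + C_3e^(-3t)(0,1,-2).

x(t) = C_1e^(4t), y(t) = 3C_1e^(4t) - 2C_2e^(-4t) + C_3e^(-3t), z(t) = -6C_1e^(4t) + 5C_2e^(-4t) - 2C_3e^(-3t)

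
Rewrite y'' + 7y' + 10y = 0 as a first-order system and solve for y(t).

Let x_1 = y, x_2 = y'. Then x_1' = x_2 and x_2' = -10x_1 - 7x_2.
A = [[0,1],[-10,-7]]; det(A-λI) = λ^2 + 7λ + 10.
Eigenvalues λ = -5, -2 with eigenvectors (1,-5), (1,-2).

y(t) = c_1e^(-5t) + c_2e^(-2t)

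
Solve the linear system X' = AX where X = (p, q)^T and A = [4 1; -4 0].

Coefficient matrix A = [[4, 1], [-4, 0]].
Characteristic polynomial det(A - λI) = λ^2 - 4λ + 4 = 0.
Single eigenvalue λ = 2 with algebraic multiplicity 2.
Eigenvector v = (1,-2); generalized eigenvector w with (A-λI)w=v is (2,-3).
General solution: e^(2t)[K_1·v + K_2·(t·v + w)].

p(t) = K_1e^(2t) + K_2te^(2t) + 2K_2e^(2t), q(t) = -2K_1e^(2t) - 2K_2te^(2t) - 3K_2e^(2t)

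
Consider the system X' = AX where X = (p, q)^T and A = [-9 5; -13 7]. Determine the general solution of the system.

Coefficient matrix A = [[-9, 5], [-13, 7]].
Characteristic polynomial det(A - λI) = λ^2 + 2λ + 2 = 0.
Eigenvalues λ = -1 ± i (complex conjugate pair).
For λ=-1+i: an eigenvector is (2,3) - i(-1,-2) = (2 + i, 3 + 2i).
A real fundamental pair from Re and Im of e^((-1+i)t)v: X_1 = e^(-t)(cos(t)·(2,3) + sin(t)·(-1,-2)), X_2 = e^(-t)(sin(t)·(2,3) - cos(t)·(-1,-2)).
General solution: K_1X_1 + K_2X_2.

p(t) = -K_1e^(-t)sin(t) + 2K_1e^(-t)cos(t) + 2K_2e^(-t)sin(t) + K_2e^(-t)cos(t), q(t) = -2K_1e^(-t)sin(t) + 3K_1e^(-t)cos(t) + 3K_2e^(-t)sin(t) + 2K_2e^(-t)cos(t)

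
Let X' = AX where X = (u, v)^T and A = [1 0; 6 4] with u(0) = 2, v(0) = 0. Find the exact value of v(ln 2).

56

A = [[1,0],[6,4]]; eigenvalues λ = 4, 1.
Eigenvectors: (0,-1) for λ=4, (-1,2) for λ=1.
From the initial condition, c_1 = -4, c_2 = -2.
v(ln 2) = (-4)(2^4)(-1) + (-2)(2^1)(2) = 56.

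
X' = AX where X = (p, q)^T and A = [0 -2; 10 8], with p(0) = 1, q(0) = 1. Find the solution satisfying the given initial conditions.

p(t) = -3e^(4t)sin(2t) + e^(4t)cos(2t), q(t) = 7e^(4t)sin(2t) + e^(4t)cos(2t)

Coefficient matrix A = [[0, -2], [10, 8]].
Characteristic polynomial det(A - λI) = λ^2 - 8λ + 20 = 0.
Eigenvalues λ = 4 ± 2i (complex conjugate pair).
For λ=4+2i: an eigenvector is (-1,2) - i(0,-1) = (-1, 2 + i).
A real fundamental pair from Re and Im of e^((4+2i)t)v: X_1 = e^(4t)(cos(2t)·(-1,2) + sin(2t)·(0,-1)), X_2 = e^(4t)(sin(2t)·(-1,2) - cos(2t)·(0,-1)).
General solution: K_1X_1 + K_2X_2.
Applying p(0)=1, q(0)=1 gives K_1=-1, K_2=3.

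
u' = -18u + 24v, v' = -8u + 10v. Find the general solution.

u(t) = 3K_1e^(-2t) - 2K_2e^(-6t), v(t) = 2K_1e^(-2t) - K_2e^(-6t)

Coefficient matrix A = [[-18, 24], [-8, 10]].
Characteristic polynomial det(A - λI) = λ^2 + 8λ + 12 = 0.
Eigenvalues λ = -2, -6.
For λ=-2: (A-λI) row 1 is [-16, 24], so an eigenvector is (3, 2).
For λ=-6: (A-λI) row 1 is [-12, 24], so an eigenvector is (-2, -1).
General solution: K_1e^(-2t)(3,2) + K_2e^(-6t)(-2,-1).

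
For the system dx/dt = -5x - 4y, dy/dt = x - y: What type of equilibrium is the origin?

stable improper node

A = [[-5,-4],[1,-1]]; det(A-λI) = λ^2 + 6λ + 9.
repeated λ = -3 with a single eigenvector.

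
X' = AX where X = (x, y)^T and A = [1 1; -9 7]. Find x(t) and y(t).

x(t) = K_1e^(4t) + K_2te^(4t) - K_2e^(4t), y(t) = 3K_1e^(4t) + 3K_2te^(4t) - 2K_2e^(4t)

Coefficient matrix A = [[1, 1], [-9, 7]].
Characteristic polynomial det(A - λI) = λ^2 - 8λ + 16 = 0.
Single eigenvalue λ = 4 with algebraic multiplicity 2.
Eigenvector v = (1,3); generalized eigenvector w with (A-λI)w=v is (-1,-2).
General solution: e^(4t)[K_1·v + K_2·(t·v + w)].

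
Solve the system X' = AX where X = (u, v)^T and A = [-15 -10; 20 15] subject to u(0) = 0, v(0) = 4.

Coefficient matrix A = [[-15, -10], [20, 15]].
Characteristic polynomial det(A - λI) = λ^2 - 25 = 0.
Eigenvalues λ = 5, -5.
For λ=5: (A-λI) row 1 is [-20, -10], so an eigenvector is (-1, 2).
For λ=-5: (A-λI) row 1 is [-10, -10], so an eigenvector is (-1, 1).
General solution: K_1e^(5t)(-1,2) + K_2e^(-5t)(-1,1).
Applying u(0)=0, v(0)=4 gives K_1=4, K_2=-4.

u(t) = -4e^(5t) + 4e^(-5t), v(t) = 8e^(5t) - 4e^(-5t)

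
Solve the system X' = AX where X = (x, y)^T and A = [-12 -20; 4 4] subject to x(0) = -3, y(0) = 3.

x(t) = -9e^(-4t)sin(4t) - 3e^(-4t)cos(4t), y(t) = 3e^(-4t)sin(4t) + 3e^(-4t)cos(4t)

Coefficient matrix A = [[-12, -20], [4, 4]].
Characteristic polynomial det(A - λI) = λ^2 + 8λ + 32 = 0.
Eigenvalues λ = -4 ± 4i (complex conjugate pair).
For λ=-4+4i: an eigenvector is (2,-1) - i(1,0) = (2 - i, -1).
A real fundamental pair from Re and Im of e^((-4+4i)t)v: X_1 = e^(-4t)(cos(4t)·(2,-1) + sin(4t)·(1,0)), X_2 = e^(-4t)(sin(4t)·(2,-1) - cos(4t)·(1,0)).
General solution: K_1X_1 + K_2X_2.
Applying x(0)=-3, y(0)=3 gives K_1=-3, K_2=-3.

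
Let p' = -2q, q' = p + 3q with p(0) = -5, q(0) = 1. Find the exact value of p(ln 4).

A = [[0,-2],[1,3]]; eigenvalues λ = 2, 1.
Eigenvectors: (-1,1) for λ=2, (2,-1) for λ=1.
From the initial condition, c_1 = -3, c_2 = -4.
p(ln 4) = (-3)(4^2)(-1) + (-4)(4^1)(2) = 16.

16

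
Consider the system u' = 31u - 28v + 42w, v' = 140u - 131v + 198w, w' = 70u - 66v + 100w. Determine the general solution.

u(t) = K_1e^(3t) + 2K_3e^(-4t), v(t) = 4K_1e^(3t) - 3K_2e^(t) + 10K_3e^(-4t), w(t) = 2K_1e^(3t) - 2K_2e^(t) + 5K_3e^(-4t)

Coefficient matrix A = [[31, -28, 42], [140, -131, 198], [70, -66, 100]].
det(A - λI) = 0 gives eigenvalues λ = 3, 1, -4.
For λ=3: eigenvector (1,4,2).
For λ=1: eigenvector (0,-3,-2).
For λ=-4: eigenvector (2,10,5).
General solution: K_1e^(3t)(1,4,2) + K_2e^(t)(0,-3,-2) + K_3e^(-4t)(2,10,5).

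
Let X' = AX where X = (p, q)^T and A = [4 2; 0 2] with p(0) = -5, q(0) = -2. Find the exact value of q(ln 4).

-32

A = [[4,2],[0,2]]; eigenvalues λ = 2, 4.
Eigenvectors: (-1,1) for λ=2, (-1,0) for λ=4.
From the initial condition, c_1 = -2, c_2 = 7.
q(ln 4) = (-2)(4^2)(1) + (7)(4^4)(0) = -32.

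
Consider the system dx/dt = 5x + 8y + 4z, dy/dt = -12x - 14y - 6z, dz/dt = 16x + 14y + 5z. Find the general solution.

x(t) = -c_1e^(t) - c_3e^(-3t), y(t) = 2c_1e^(t) + c_2e^(-2t), z(t) = -3c_1e^(t) - 2c_2e^(-2t) + 2c_3e^(-3t)

Coefficient matrix A = [[5, 8, 4], [-12, -14, -6], [16, 14, 5]].
det(A - λI) = 0 gives eigenvalues λ = 1, -2, -3.
For λ=1: eigenvector (-1,2,-3).
For λ=-2: eigenvector (0,1,-2).
For λ=-3: eigenvector (-1,0,2).
General solution: c_1e^(t)(-1,2,-3) + c_2e^(-2t)(0,1,-2) + c_3e^(-3t)(-1,0,2).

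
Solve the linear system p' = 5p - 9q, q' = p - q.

Coefficient matrix A = [[5, -9], [1, -1]].
Characteristic polynomial det(A - λI) = λ^2 - 4λ + 4 = 0.
Single eigenvalue λ = 2 with algebraic multiplicity 2.
Eigenvector v = (-3,-1); generalized eigenvector w with (A-λI)w=v is (2,1).
General solution: e^(2t)[c_1·v + c_2·(t·v + w)].

p(t) = -3c_1e^(2t) - 3c_2te^(2t) + 2c_2e^(2t), q(t) = -c_1e^(2t) - c_2te^(2t) + c_2e^(2t)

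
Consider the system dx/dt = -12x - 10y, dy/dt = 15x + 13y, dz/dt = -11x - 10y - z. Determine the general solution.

Coefficient matrix A = [[-12, -10, 0], [15, 13, 0], [-11, -10, -1]].
det(A - λI) = 0 gives eigenvalues λ = -2, -1, 3.
For λ=-2: eigenvector (1,-1,1).
For λ=-1: eigenvector (0,0,1).
For λ=3: eigenvector (-2,3,-2).
General solution: C_1e^(-2t)(1,-1,1) + C_2e^(-t)(0,0,1) + C_3e^(3t)(-2,3,-2).

x(t) = C_1e^(-2t) - 2C_3e^(3t), y(t) = -C_1e^(-2t) + 3C_3e^(3t), z(t) = C_1e^(-2t) + C_2e^(-t) - 2C_3e^(3t)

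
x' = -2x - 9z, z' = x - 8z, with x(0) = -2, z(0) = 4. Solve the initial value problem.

Coefficient matrix A = [[-2, -9], [1, -8]].
Characteristic polynomial det(A - λI) = λ^2 + 10λ + 25 = 0.
Single eigenvalue λ = -5 with algebraic multiplicity 2.
Eigenvector v = (-3,-1); generalized eigenvector w with (A-λI)w=v is (-1,0).
General solution: e^(-5t)[K_1·v + K_2·(t·v + w)].
Applying x(0)=-2, z(0)=4 gives K_1=-4, K_2=14.

x(t) = -42te^(-5t) - 2e^(-5t), z(t) = -14te^(-5t) + 4e^(-5t)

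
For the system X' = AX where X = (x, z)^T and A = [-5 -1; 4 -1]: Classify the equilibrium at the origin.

A = [[-5,-1],[4,-1]]; det(A-λI) = λ^2 + 6λ + 9.
repeated λ = -3 with a single eigenvector.

stable improper node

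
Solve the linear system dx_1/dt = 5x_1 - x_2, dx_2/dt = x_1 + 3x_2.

Coefficient matrix A = [[5, -1], [1, 3]].
Characteristic polynomial det(A - λI) = λ^2 - 8λ + 16 = 0.
Single eigenvalue λ = 4 with algebraic multiplicity 2.
Eigenvector v = (-1,-1); generalized eigenvector w with (A-λI)w=v is (-2,-1).
General solution: e^(4t)[K_1·v + K_2·(t·v + w)].

x_1(t) = -K_1e^(4t) - K_2te^(4t) - 2K_2e^(4t), x_2(t) = -K_1e^(4t) - K_2te^(4t) - K_2e^(4t)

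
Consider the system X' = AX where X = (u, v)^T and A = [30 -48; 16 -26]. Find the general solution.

u(t) = -2c_1e^(6t) - 3c_2e^(-2t), v(t) = -c_1e^(6t) - 2c_2e^(-2t)

Coefficient matrix A = [[30, -48], [16, -26]].
Characteristic polynomial det(A - λI) = λ^2 - 4λ - 12 = 0.
Eigenvalues λ = 6, -2.
For λ=6: (A-λI) row 1 is [24, -48], so an eigenvector is (-2, -1).
For λ=-2: (A-λI) row 1 is [32, -48], so an eigenvector is (-3, -2).
General solution: c_1e^(6t)(-2,-1) + c_2e^(-2t)(-3,-2).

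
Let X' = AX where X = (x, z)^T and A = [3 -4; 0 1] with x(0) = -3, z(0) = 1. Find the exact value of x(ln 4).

A = [[3,-4],[0,1]]; eigenvalues λ = 1, 3.
Eigenvectors: (2,1) for λ=1, (1,0) for λ=3.
From the initial condition, c_1 = 1, c_2 = -5.
x(ln 4) = (1)(4^1)(2) + (-5)(4^3)(1) = -312.

-312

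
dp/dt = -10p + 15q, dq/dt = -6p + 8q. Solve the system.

Coefficient matrix A = [[-10, 15], [-6, 8]].
Characteristic polynomial det(A - λI) = λ^2 + 2λ + 10 = 0.
Eigenvalues λ = -1 ± 3i (complex conjugate pair).
For λ=-1+3i: an eigenvector is (1,1) - i(2,1) = (1 - 2i, 1 - i).
A real fundamental pair from Re and Im of e^((-1+3i)t)v: X_1 = e^(-t)(cos(3t)·(1,1) + sin(3t)·(2,1)), X_2 = e^(-t)(sin(3t)·(1,1) - cos(3t)·(2,1)).
General solution: C_1X_1 + C_2X_2.

p(t) = 2C_1e^(-t)sin(3t) + C_1e^(-t)cos(3t) + C_2e^(-t)sin(3t) - 2C_2e^(-t)cos(3t), q(t) = C_1e^(-t)sin(3t) + C_1e^(-t)cos(3t) + C_2e^(-t)sin(3t) - C_2e^(-t)cos(3t)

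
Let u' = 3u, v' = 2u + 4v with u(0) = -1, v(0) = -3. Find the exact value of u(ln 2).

A = [[3,0],[2,4]]; eigenvalues λ = 3, 4.
Eigenvectors: (-1,2) for λ=3, (0,1) for λ=4.
From the initial condition, c_1 = 1, c_2 = -5.
u(ln 2) = (1)(2^3)(-1) + (-5)(2^4)(0) = -8.

-8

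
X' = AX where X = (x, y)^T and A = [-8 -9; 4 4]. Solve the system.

x(t) = 3C_1e^(-2t) + 3C_2te^(-2t) - 2C_2e^(-2t), y(t) = -2C_1e^(-2t) - 2C_2te^(-2t) + C_2e^(-2t)

Coefficient matrix A = [[-8, -9], [4, 4]].
Characteristic polynomial det(A - λI) = λ^2 + 4λ + 4 = 0.
Single eigenvalue λ = -2 with algebraic multiplicity 2.
Eigenvector v = (3,-2); generalized eigenvector w with (A-λI)w=v is (-2,1).
General solution: e^(-2t)[C_1·v + C_2·(t·v + w)].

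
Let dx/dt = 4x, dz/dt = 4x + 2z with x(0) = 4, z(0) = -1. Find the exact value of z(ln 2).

A = [[4,0],[4,2]]; eigenvalues λ = 2, 4.
Eigenvectors: (0,-1) for λ=2, (-1,-2) for λ=4.
From the initial condition, c_1 = 9, c_2 = -4.
z(ln 2) = (9)(2^2)(-1) + (-4)(2^4)(-2) = 92.

92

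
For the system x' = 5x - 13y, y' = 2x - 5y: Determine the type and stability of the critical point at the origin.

center

A = [[5,-13],[2,-5]]; det(A-λI) = λ^2 + 1.
λ = 0 ± i: zero real part.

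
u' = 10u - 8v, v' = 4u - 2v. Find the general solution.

u(t) = C_1e^(2t) - 2C_2e^(6t), v(t) = C_1e^(2t) - C_2e^(6t)

Coefficient matrix A = [[10, -8], [4, -2]].
Characteristic polynomial det(A - λI) = λ^2 - 8λ + 12 = 0.
Eigenvalues λ = 2, 6.
For λ=2: (A-λI) row 1 is [8, -8], so an eigenvector is (1, 1).
For λ=6: (A-λI) row 1 is [4, -8], so an eigenvector is (-2, -1).
General solution: C_1e^(2t)(1,1) + C_2e^(6t)(-2,-1).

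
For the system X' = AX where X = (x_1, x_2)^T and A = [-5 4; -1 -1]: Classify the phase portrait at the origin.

stable improper node

A = [[-5,4],[-1,-1]]; det(A-λI) = λ^2 + 6λ + 9.
repeated λ = -3 with a single eigenvector.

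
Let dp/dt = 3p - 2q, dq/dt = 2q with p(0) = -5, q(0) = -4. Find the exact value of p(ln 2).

A = [[3,-2],[0,2]]; eigenvalues λ = 2, 3.
Eigenvectors: (2,1) for λ=2, (-1,0) for λ=3.
From the initial condition, c_1 = -4, c_2 = -3.
p(ln 2) = (-4)(2^2)(2) + (-3)(2^3)(-1) = -8.

-8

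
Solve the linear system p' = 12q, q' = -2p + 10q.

p(t) = 3C_1e^(4t) - 2C_2e^(6t), q(t) = C_1e^(4t) - C_2e^(6t)

Coefficient matrix A = [[0, 12], [-2, 10]].
Characteristic polynomial det(A - λI) = λ^2 - 10λ + 24 = 0.
Eigenvalues λ = 4, 6.
For λ=4: (A-λI) row 1 is [-4, 12], so an eigenvector is (3, 1).
For λ=6: (A-λI) row 1 is [-6, 12], so an eigenvector is (-2, -1).
General solution: C_1e^(4t)(3,1) + C_2e^(6t)(-2,-1).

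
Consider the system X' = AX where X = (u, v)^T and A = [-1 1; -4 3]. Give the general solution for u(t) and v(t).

Coefficient matrix A = [[-1, 1], [-4, 3]].
Characteristic polynomial det(A - λI) = λ^2 - 2λ + 1 = 0.
Single eigenvalue λ = 1 with algebraic multiplicity 2.
Eigenvector v = (-1,-2); generalized eigenvector w with (A-λI)w=v is (2,3).
General solution: e^(t)[K_1·v + K_2·(t·v + w)].

u(t) = -K_1e^(t) - K_2te^(t) + 2K_2e^(t), v(t) = -2K_1e^(t) - 2K_2te^(t) + 3K_2e^(t)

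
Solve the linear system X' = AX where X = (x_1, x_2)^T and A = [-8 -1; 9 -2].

Coefficient matrix A = [[-8, -1], [9, -2]].
Characteristic polynomial det(A - λI) = λ^2 + 10λ + 25 = 0.
Single eigenvalue λ = -5 with algebraic multiplicity 2.
Eigenvector v = (-1,3); generalized eigenvector w with (A-λI)w=v is (0,1).
General solution: e^(-5t)[c_1·v + c_2·(t·v + w)].

x_1(t) = -c_1e^(-5t) - c_2te^(-5t), x_2(t) = 3c_1e^(-5t) + 3c_2te^(-5t) + c_2e^(-5t)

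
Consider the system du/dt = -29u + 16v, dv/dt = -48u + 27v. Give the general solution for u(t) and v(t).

Coefficient matrix A = [[-29, 16], [-48, 27]].
Characteristic polynomial det(A - λI) = λ^2 + 2λ - 15 = 0.
Eigenvalues λ = -5, 3.
For λ=-5: (A-λI) row 1 is [-24, 16], so an eigenvector is (-2, -3).
For λ=3: (A-λI) row 1 is [-32, 16], so an eigenvector is (-1, -2).
General solution: C_1e^(-5t)(-2,-3) + C_2e^(3t)(-1,-2).

u(t) = -2C_1e^(-5t) - C_2e^(3t), v(t) = -3C_1e^(-5t) - 2C_2e^(3t)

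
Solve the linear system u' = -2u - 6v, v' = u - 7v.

Coefficient matrix A = [[-2, -6], [1, -7]].
Characteristic polynomial det(A - λI) = λ^2 + 9λ + 20 = 0.
Eigenvalues λ = -4, -5.
For λ=-4: (A-λI) row 1 is [2, -6], so an eigenvector is (-3, -1).
For λ=-5: (A-λI) row 1 is [3, -6], so an eigenvector is (-2, -1).
General solution: C_1e^(-4t)(-3,-1) + C_2e^(-5t)(-2,-1).

u(t) = -3C_1e^(-4t) - 2C_2e^(-5t), v(t) = -C_1e^(-4t) - C_2e^(-5t)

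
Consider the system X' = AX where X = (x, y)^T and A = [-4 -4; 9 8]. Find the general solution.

x(t) = 2c_1e^(2t) + 2c_2te^(2t) - c_2e^(2t), y(t) = -3c_1e^(2t) - 3c_2te^(2t) + c_2e^(2t)

Coefficient matrix A = [[-4, -4], [9, 8]].
Characteristic polynomial det(A - λI) = λ^2 - 4λ + 4 = 0.
Single eigenvalue λ = 2 with algebraic multiplicity 2.
Eigenvector v = (2,-3); generalized eigenvector w with (A-λI)w=v is (-1,1).
General solution: e^(2t)[c_1·v + c_2·(t·v + w)].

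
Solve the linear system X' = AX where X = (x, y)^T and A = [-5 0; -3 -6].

Coefficient matrix A = [[-5, 0], [-3, -6]].
Characteristic polynomial det(A - λI) = λ^2 + 11λ + 30 = 0.
Eigenvalues λ = -6, -5.
For λ=-6: (A-λI) row 1 is [1, 0], so an eigenvector is (0, 1).
For λ=-5: (A-λI) row 2 is [-3, -1], so an eigenvector is (1, -3).
General solution: C_1e^(-6t)(0,1) + C_2e^(-5t)(1,-3).

x(t) = C_2e^(-5t), y(t) = C_1e^(-6t) - 3C_2e^(-5t)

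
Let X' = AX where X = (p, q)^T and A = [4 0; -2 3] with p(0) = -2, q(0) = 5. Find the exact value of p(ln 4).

-512

A = [[4,0],[-2,3]]; eigenvalues λ = 3, 4.
Eigenvectors: (0,-1) for λ=3, (-1,2) for λ=4.
From the initial condition, c_1 = -1, c_2 = 2.
p(ln 4) = (-1)(4^3)(0) + (2)(4^4)(-1) = -512.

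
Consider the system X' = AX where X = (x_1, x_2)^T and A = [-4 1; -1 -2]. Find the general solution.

x_1(t) = c_1e^(-3t) + c_2te^(-3t) - c_2e^(-3t), x_2(t) = c_1e^(-3t) + c_2te^(-3t)

Coefficient matrix A = [[-4, 1], [-1, -2]].
Characteristic polynomial det(A - λI) = λ^2 + 6λ + 9 = 0.
Single eigenvalue λ = -3 with algebraic multiplicity 2.
Eigenvector v = (1,1); generalized eigenvector w with (A-λI)w=v is (-1,0).
General solution: e^(-3t)[c_1·v + c_2·(t·v + w)].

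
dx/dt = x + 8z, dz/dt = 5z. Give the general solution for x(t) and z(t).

Coefficient matrix A = [[1, 8], [0, 5]].
Characteristic polynomial det(A - λI) = λ^2 - 6λ + 5 = 0.
Eigenvalues λ = 5, 1.
For λ=5: (A-λI) row 1 is [-4, 8], so an eigenvector is (-2, -1).
For λ=1: (A-λI) row 1 is [0, 8], so an eigenvector is (-1, 0).
General solution: K_1e^(5t)(-2,-1) + K_2e^(t)(-1,0).

x(t) = -2K_1e^(5t) - K_2e^(t), z(t) = -K_1e^(5t)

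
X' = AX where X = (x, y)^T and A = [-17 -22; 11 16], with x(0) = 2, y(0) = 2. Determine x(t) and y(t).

Coefficient matrix A = [[-17, -22], [11, 16]].
Characteristic polynomial det(A - λI) = λ^2 + λ - 30 = 0.
Eigenvalues λ = -6, 5.
For λ=-6: (A-λI) row 1 is [-11, -22], so an eigenvector is (2, -1).
For λ=5: (A-λI) row 1 is [-22, -22], so an eigenvector is (-1, 1).
General solution: K_1e^(-6t)(2,-1) + K_2e^(5t)(-1,1).
Applying x(0)=2, y(0)=2 gives K_1=4, K_2=6.

x(t) = -6e^(5t) + 8e^(-6t), y(t) = 6e^(5t) - 4e^(-6t)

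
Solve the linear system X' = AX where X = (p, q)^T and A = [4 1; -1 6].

p(t) = -C_1e^(5t) - C_2te^(5t) + 2C_2e^(5t), q(t) = -C_1e^(5t) - C_2te^(5t) + C_2e^(5t)

Coefficient matrix A = [[4, 1], [-1, 6]].
Characteristic polynomial det(A - λI) = λ^2 - 10λ + 25 = 0.
Single eigenvalue λ = 5 with algebraic multiplicity 2.
Eigenvector v = (-1,-1); generalized eigenvector w with (A-λI)w=v is (2,1).
General solution: e^(5t)[C_1·v + C_2·(t·v + w)].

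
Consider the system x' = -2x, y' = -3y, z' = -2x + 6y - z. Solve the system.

Coefficient matrix A = [[-2, 0, 0], [0, -3, 0], [-2, 6, -1]].
det(A - λI) = 0 gives eigenvalues λ = -1, -3, -2.
For λ=-1: eigenvector (0,0,1).
For λ=-3: eigenvector (0,1,-3).
For λ=-2: eigenvector (1,0,2).
General solution: K_1e^(-t)(0,0,1) + K_2e^(-3t)(0,1,-3) + K_3e^(-2t)(1,0,2).

x(t) = K_3e^(-2t), y(t) = K_2e^(-3t), z(t) = K_1e^(-t) - 3K_2e^(-3t) + 2K_3e^(-2t)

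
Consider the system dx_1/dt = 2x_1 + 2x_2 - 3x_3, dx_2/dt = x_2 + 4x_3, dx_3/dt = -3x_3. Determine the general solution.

Coefficient matrix A = [[2, 2, -3], [0, 1, 4], [0, 0, -3]].
det(A - λI) = 0 gives eigenvalues λ = 2, 1, -3.
For λ=2: eigenvector (1,0,0).
For λ=1: eigenvector (-2,1,0).
For λ=-3: eigenvector (1,-1,1).
General solution: c_1e^(2t)(1,0,0) + c_2e^(t)(-2,1,0) + c_3e^(-3t)(1,-1,1).

x_1(t) = c_1e^(2t) - 2c_2e^(t) + c_3e^(-3t), x_2(t) = c_2e^(t) - c_3e^(-3t), x_3(t) = c_3e^(-3t)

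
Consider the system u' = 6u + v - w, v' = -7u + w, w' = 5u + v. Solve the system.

u(t) = C_1e^(3t) - C_2e^(2t), v(t) = -2C_1e^(3t) + 3C_2e^(2t) + C_3e^(t), w(t) = C_1e^(3t) - C_2e^(2t) + C_3e^(t)

Coefficient matrix A = [[6, 1, -1], [-7, 0, 1], [5, 1, 0]].
det(A - λI) = 0 gives eigenvalues λ = 3, 2, 1.
For λ=3: eigenvector (1,-2,1).
For λ=2: eigenvector (-1,3,-1).
For λ=1: eigenvector (0,1,1).
General solution: C_1e^(3t)(1,-2,1) + C_2e^(2t)(-1,3,-1) + C_3e^(t)(0,1,1).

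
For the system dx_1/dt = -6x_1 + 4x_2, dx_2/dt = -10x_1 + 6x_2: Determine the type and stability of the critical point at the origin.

center

A = [[-6,4],[-10,6]]; det(A-λI) = λ^2 + 4.
λ = 0 ± 2i: zero real part.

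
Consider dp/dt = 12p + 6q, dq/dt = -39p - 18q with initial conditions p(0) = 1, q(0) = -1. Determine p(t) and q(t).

p(t) = 3e^(-3t)sin(3t) + e^(-3t)cos(3t), q(t) = -8e^(-3t)sin(3t) - e^(-3t)cos(3t)

Coefficient matrix A = [[12, 6], [-39, -18]].
Characteristic polynomial det(A - λI) = λ^2 + 6λ + 18 = 0.
Eigenvalues λ = -3 ± 3i (complex conjugate pair).
For λ=-3+3i: an eigenvector is (1,-3) - i(-1,2) = (1 + i, -3 - 2i).
A real fundamental pair from Re and Im of e^((-3+3i)t)v: X_1 = e^(-3t)(cos(3t)·(1,-3) + sin(3t)·(-1,2)), X_2 = e^(-3t)(sin(3t)·(1,-3) - cos(3t)·(-1,2)).
General solution: C_1X_1 + C_2X_2.
Applying p(0)=1, q(0)=-1 gives C_1=-1, C_2=2.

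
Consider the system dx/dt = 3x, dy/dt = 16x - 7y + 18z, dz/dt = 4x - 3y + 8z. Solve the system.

x(t) = K_1e^(3t), y(t) = -2K_1e^(3t) - 3K_2e^(-t) - 2K_3e^(2t), z(t) = -2K_1e^(3t) - K_2e^(-t) - K_3e^(2t)

Coefficient matrix A = [[3, 0, 0], [16, -7, 18], [4, -3, 8]].
det(A - λI) = 0 gives eigenvalues λ = 3, -1, 2.
For λ=3: eigenvector (1,-2,-2).
For λ=-1: eigenvector (0,-3,-1).
For λ=2: eigenvector (0,-2,-1).
General solution: K_1e^(3t)(1,-2,-2) + K_2e^(-t)(0,-3,-1) + K_3e^(2t)(0,-2,-1).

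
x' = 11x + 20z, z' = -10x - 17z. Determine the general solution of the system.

x(t) = 3K_1e^(-3t)sin(2t) - K_1e^(-3t)cos(2t) - K_2e^(-3t)sin(2t) - 3K_2e^(-3t)cos(2t), z(t) = -2K_1e^(-3t)sin(2t) + K_1e^(-3t)cos(2t) + K_2e^(-3t)sin(2t) + 2K_2e^(-3t)cos(2t)

Coefficient matrix A = [[11, 20], [-10, -17]].
Characteristic polynomial det(A - λI) = λ^2 + 6λ + 13 = 0.
Eigenvalues λ = -3 ± 2i (complex conjugate pair).
For λ=-3+2i: an eigenvector is (-1,1) - i(3,-2) = (-1 - 3i, 1 + 2i).
A real fundamental pair from Re and Im of e^((-3+2i)t)v: X_1 = e^(-3t)(cos(2t)·(-1,1) + sin(2t)·(3,-2)), X_2 = e^(-3t)(sin(2t)·(-1,1) - cos(2t)·(3,-2)).
General solution: K_1X_1 + K_2X_2.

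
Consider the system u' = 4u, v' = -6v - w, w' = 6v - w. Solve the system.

Coefficient matrix A = [[4, 0, 0], [0, -6, -1], [0, 6, -1]].
det(A - λI) = 0 gives eigenvalues λ = -4, -3, 4.
For λ=-4: eigenvector (0,1,-2).
For λ=-3: eigenvector (0,1,-3).
For λ=4: eigenvector (1,0,0).
General solution: K_1e^(-4t)(0,1,-2) + K_2e^(-3t)(0,1,-3) + K_3e^(4t)(1,0,0).

u(t) = K_3e^(4t), v(t) = K_1e^(-4t) + K_2e^(-3t), w(t) = -2K_1e^(-4t) - 3K_2e^(-3t)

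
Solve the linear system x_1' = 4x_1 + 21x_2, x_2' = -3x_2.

x_1(t) = -K_1e^(4t) + 3K_2e^(-3t), x_2(t) = -K_2e^(-3t)

Coefficient matrix A = [[4, 21], [0, -3]].
Characteristic polynomial det(A - λI) = λ^2 - λ - 12 = 0.
Eigenvalues λ = 4, -3.
For λ=4: (A-λI) row 1 is [0, 21], so an eigenvector is (-1, 0).
For λ=-3: (A-λI) row 1 is [7, 21], so an eigenvector is (3, -1).
General solution: K_1e^(4t)(-1,0) + K_2e^(-3t)(3,-1).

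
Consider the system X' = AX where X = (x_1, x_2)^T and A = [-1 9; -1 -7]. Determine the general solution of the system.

Coefficient matrix A = [[-1, 9], [-1, -7]].
Characteristic polynomial det(A - λI) = λ^2 + 8λ + 16 = 0.
Single eigenvalue λ = -4 with algebraic multiplicity 2.
Eigenvector v = (3,-1); generalized eigenvector w with (A-λI)w=v is (-2,1).
General solution: e^(-4t)[c_1·v + c_2·(t·v + w)].

x_1(t) = 3c_1e^(-4t) + 3c_2te^(-4t) - 2c_2e^(-4t), x_2(t) = -c_1e^(-4t) - c_2te^(-4t) + c_2e^(-4t)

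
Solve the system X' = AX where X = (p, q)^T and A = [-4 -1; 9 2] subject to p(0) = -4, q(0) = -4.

p(t) = 16te^(-t) - 4e^(-t), q(t) = -48te^(-t) - 4e^(-t)

Coefficient matrix A = [[-4, -1], [9, 2]].
Characteristic polynomial det(A - λI) = λ^2 + 2λ + 1 = 0.
Single eigenvalue λ = -1 with algebraic multiplicity 2.
Eigenvector v = (1,-3); generalized eigenvector w with (A-λI)w=v is (-1,2).
General solution: e^(-t)[C_1·v + C_2·(t·v + w)].
Applying p(0)=-4, q(0)=-4 gives C_1=12, C_2=16.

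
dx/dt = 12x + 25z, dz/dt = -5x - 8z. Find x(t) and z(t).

x(t) = -C_1e^(2t)sin(5t) + 2C_1e^(2t)cos(5t) + 2C_2e^(2t)sin(5t) + C_2e^(2t)cos(5t), z(t) = -C_1e^(2t)cos(5t) - C_2e^(2t)sin(5t)

Coefficient matrix A = [[12, 25], [-5, -8]].
Characteristic polynomial det(A - λI) = λ^2 - 4λ + 29 = 0.
Eigenvalues λ = 2 ± 5i (complex conjugate pair).
For λ=2+5i: an eigenvector is (2,-1) - i(-1,0) = (2 + i, -1).
A real fundamental pair from Re and Im of e^((2+5i)t)v: X_1 = e^(2t)(cos(5t)·(2,-1) + sin(5t)·(-1,0)), X_2 = e^(2t)(sin(5t)·(2,-1) - cos(5t)·(-1,0)).
General solution: C_1X_1 + C_2X_2.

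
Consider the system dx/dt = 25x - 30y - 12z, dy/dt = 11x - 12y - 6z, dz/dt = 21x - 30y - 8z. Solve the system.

Coefficient matrix A = [[25, -30, -12], [11, -12, -6], [21, -30, -8]].
det(A - λI) = 0 gives eigenvalues λ = -2, 3, 4.
For λ=-2: eigenvector (2,1,2).
For λ=3: eigenvector (3,1,3).
For λ=4: eigenvector (-2,-1,-1).
General solution: K_1e^(-2t)(2,1,2) + K_2e^(3t)(3,1,3) + K_3e^(4t)(-2,-1,-1).

x(t) = 2K_1e^(-2t) + 3K_2e^(3t) - 2K_3e^(4t), y(t) = K_1e^(-2t) + K_2e^(3t) - K_3e^(4t), z(t) = 2K_1e^(-2t) + 3K_2e^(3t) - K_3e^(4t)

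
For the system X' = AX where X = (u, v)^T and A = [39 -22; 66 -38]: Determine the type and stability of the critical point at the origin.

saddle

A = [[39,-22],[66,-38]]; det(A-λI) = λ^2 - λ - 30.
λ = -5, 6: opposite signs.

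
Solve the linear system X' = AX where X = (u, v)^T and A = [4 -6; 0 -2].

Coefficient matrix A = [[4, -6], [0, -2]].
Characteristic polynomial det(A - λI) = λ^2 - 2λ - 8 = 0.
Eigenvalues λ = -2, 4.
For λ=-2: (A-λI) row 1 is [6, -6], so an eigenvector is (-1, -1).
For λ=4: (A-λI) row 1 is [0, -6], so an eigenvector is (1, 0).
General solution: K_1e^(-2t)(-1,-1) + K_2e^(4t)(1,0).

u(t) = -K_1e^(-2t) + K_2e^(4t), v(t) = -K_1e^(-2t)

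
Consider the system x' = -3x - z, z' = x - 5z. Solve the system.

Coefficient matrix A = [[-3, -1], [1, -5]].
Characteristic polynomial det(A - λI) = λ^2 + 8λ + 16 = 0.
Single eigenvalue λ = -4 with algebraic multiplicity 2.
Eigenvector v = (-1,-1); generalized eigenvector w with (A-λI)w=v is (-3,-2).
General solution: e^(-4t)[K_1·v + K_2·(t·v + w)].

x(t) = -K_1e^(-4t) - K_2te^(-4t) - 3K_2e^(-4t), z(t) = -K_1e^(-4t) - K_2te^(-4t) - 2K_2e^(-4t)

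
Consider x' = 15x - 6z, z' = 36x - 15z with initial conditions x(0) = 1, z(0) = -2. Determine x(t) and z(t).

Coefficient matrix A = [[15, -6], [36, -15]].
Characteristic polynomial det(A - λI) = λ^2 - 9 = 0.
Eigenvalues λ = 3, -3.
For λ=3: (A-λI) row 1 is [12, -6], so an eigenvector is (-1, -2).
For λ=-3: (A-λI) row 1 is [18, -6], so an eigenvector is (1, 3).
General solution: c_1e^(3t)(-1,-2) + c_2e^(-3t)(1,3).
Applying x(0)=1, z(0)=-2 gives c_1=-5, c_2=-4.

x(t) = 5e^(3t) - 4e^(-3t), z(t) = 10e^(3t) - 12e^(-3t)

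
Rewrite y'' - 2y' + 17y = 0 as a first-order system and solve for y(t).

Let x_1 = y, x_2 = y'. Then x_1' = x_2 and x_2' = -17x_1 + 2x_2.
A = [[0,1],[-17,2]]; det(A-λI) = λ^2 - 2λ + 17.
Eigenvalues λ = 1 ± 4i.

y(t) = c_1e^(t)cos(4t) + c_2e^(t)sin(4t)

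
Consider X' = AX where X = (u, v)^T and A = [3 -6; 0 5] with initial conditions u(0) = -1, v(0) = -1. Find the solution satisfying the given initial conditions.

u(t) = 3e^(5t) - 4e^(3t), v(t) = -e^(5t)

Coefficient matrix A = [[3, -6], [0, 5]].
Characteristic polynomial det(A - λI) = λ^2 - 8λ + 15 = 0.
Eigenvalues λ = 5, 3.
For λ=5: (A-λI) row 1 is [-2, -6], so an eigenvector is (-3, 1).
For λ=3: (A-λI) row 1 is [0, -6], so an eigenvector is (1, 0).
General solution: c_1e^(5t)(-3,1) + c_2e^(3t)(1,0).
Applying u(0)=-1, v(0)=-1 gives c_1=-1, c_2=-4.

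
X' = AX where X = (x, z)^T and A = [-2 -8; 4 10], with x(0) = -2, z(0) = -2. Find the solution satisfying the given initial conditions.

Coefficient matrix A = [[-2, -8], [4, 10]].
Characteristic polynomial det(A - λI) = λ^2 - 8λ + 12 = 0.
Eigenvalues λ = 6, 2.
For λ=6: (A-λI) row 1 is [-8, -8], so an eigenvector is (1, -1).
For λ=2: (A-λI) row 1 is [-4, -8], so an eigenvector is (-2, 1).
General solution: c_1e^(6t)(1,-1) + c_2e^(2t)(-2,1).
Applying x(0)=-2, z(0)=-2 gives c_1=6, c_2=4.

x(t) = 6e^(6t) - 8e^(2t), z(t) = -6e^(6t) + 4e^(2t)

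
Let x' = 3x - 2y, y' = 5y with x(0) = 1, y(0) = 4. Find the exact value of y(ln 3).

A = [[3,-2],[0,5]]; eigenvalues λ = 5, 3.
Eigenvectors: (1,-1) for λ=5, (1,0) for λ=3.
From the initial condition, c_1 = -4, c_2 = 5.
y(ln 3) = (-4)(3^5)(-1) + (5)(3^3)(0) = 972.

972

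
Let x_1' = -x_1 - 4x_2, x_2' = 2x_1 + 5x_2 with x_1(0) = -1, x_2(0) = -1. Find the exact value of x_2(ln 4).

A = [[-1,-4],[2,5]]; eigenvalues λ = 3, 1.
Eigenvectors: (1,-1) for λ=3, (-2,1) for λ=1.
From the initial condition, c_1 = 3, c_2 = 2.
x_2(ln 4) = (3)(4^3)(-1) + (2)(4^1)(1) = -184.

-184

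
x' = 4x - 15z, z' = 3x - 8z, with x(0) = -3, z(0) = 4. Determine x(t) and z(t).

Coefficient matrix A = [[4, -15], [3, -8]].
Characteristic polynomial det(A - λI) = λ^2 + 4λ + 13 = 0.
Eigenvalues λ = -2 ± 3i (complex conjugate pair).
For λ=-2+3i: an eigenvector is (2,1) - i(-1,0) = (2 + i, 1).
A real fundamental pair from Re and Im of e^((-2+3i)t)v: X_1 = e^(-2t)(cos(3t)·(2,1) + sin(3t)·(-1,0)), X_2 = e^(-2t)(sin(3t)·(2,1) - cos(3t)·(-1,0)).
General solution: c_1X_1 + c_2X_2.
Applying x(0)=-3, z(0)=4 gives c_1=4, c_2=-11.

x(t) = -26e^(-2t)sin(3t) - 3e^(-2t)cos(3t), z(t) = -11e^(-2t)sin(3t) + 4e^(-2t)cos(3t)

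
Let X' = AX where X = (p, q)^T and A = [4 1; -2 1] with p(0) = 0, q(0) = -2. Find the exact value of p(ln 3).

A = [[4,1],[-2,1]]; eigenvalues λ = 3, 2.
Eigenvectors: (-1,1) for λ=3, (-1,2) for λ=2.
From the initial condition, c_1 = 2, c_2 = -2.
p(ln 3) = (2)(3^3)(-1) + (-2)(3^2)(-1) = -36.

-36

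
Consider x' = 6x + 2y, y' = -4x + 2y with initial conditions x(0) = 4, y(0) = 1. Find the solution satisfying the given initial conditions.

Coefficient matrix A = [[6, 2], [-4, 2]].
Characteristic polynomial det(A - λI) = λ^2 - 8λ + 20 = 0.
Eigenvalues λ = 4 ± 2i (complex conjugate pair).
For λ=4+2i: an eigenvector is (-1,1) - i(0,1) = (-1, 1 - i).
A real fundamental pair from Re and Im of e^((4+2i)t)v: X_1 = e^(4t)(cos(2t)·(-1,1) + sin(2t)·(0,1)), X_2 = e^(4t)(sin(2t)·(-1,1) - cos(2t)·(0,1)).
General solution: C_1X_1 + C_2X_2.
Applying x(0)=4, y(0)=1 gives C_1=-4, C_2=-5.

x(t) = 5e^(4t)sin(2t) + 4e^(4t)cos(2t), y(t) = -9e^(4t)sin(2t) + e^(4t)cos(2t)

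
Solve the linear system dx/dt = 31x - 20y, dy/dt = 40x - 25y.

Coefficient matrix A = [[31, -20], [40, -25]].
Characteristic polynomial det(A - λI) = λ^2 - 6λ + 25 = 0.
Eigenvalues λ = 3 ± 4i (complex conjugate pair).
For λ=3+4i: an eigenvector is (2,3) - i(-1,-1) = (2 + i, 3 + i).
A real fundamental pair from Re and Im of e^((3+4i)t)v: X_1 = e^(3t)(cos(4t)·(2,3) + sin(4t)·(-1,-1)), X_2 = e^(3t)(sin(4t)·(2,3) - cos(4t)·(-1,-1)).
General solution: K_1X_1 + K_2X_2.

x(t) = -K_1e^(3t)sin(4t) + 2K_1e^(3t)cos(4t) + 2K_2e^(3t)sin(4t) + K_2e^(3t)cos(4t), y(t) = -K_1e^(3t)sin(4t) + 3K_1e^(3t)cos(4t) + 3K_2e^(3t)sin(4t) + K_2e^(3t)cos(4t)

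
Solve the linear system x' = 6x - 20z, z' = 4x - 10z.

Coefficient matrix A = [[6, -20], [4, -10]].
Characteristic polynomial det(A - λI) = λ^2 + 4λ + 20 = 0.
Eigenvalues λ = -2 ± 4i (complex conjugate pair).
For λ=-2+4i: an eigenvector is (1,0) - i(2,1) = (1 - 2i, 0 - i).
A real fundamental pair from Re and Im of e^((-2+4i)t)v: X_1 = e^(-2t)(cos(4t)·(1,0) + sin(4t)·(2,1)), X_2 = e^(-2t)(sin(4t)·(1,0) - cos(4t)·(2,1)).
General solution: K_1X_1 + K_2X_2.

x(t) = 2K_1e^(-2t)sin(4t) + K_1e^(-2t)cos(4t) + K_2e^(-2t)sin(4t) - 2K_2e^(-2t)cos(4t), z(t) = K_1e^(-2t)sin(4t) - K_2e^(-2t)cos(4t)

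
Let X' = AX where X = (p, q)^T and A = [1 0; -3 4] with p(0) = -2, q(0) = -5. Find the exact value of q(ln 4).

A = [[1,0],[-3,4]]; eigenvalues λ = 4, 1.
Eigenvectors: (0,-1) for λ=4, (1,1) for λ=1.
From the initial condition, c_1 = 3, c_2 = -2.
q(ln 4) = (3)(4^4)(-1) + (-2)(4^1)(1) = -776.

-776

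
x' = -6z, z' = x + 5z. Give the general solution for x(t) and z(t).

x(t) = 2K_1e^(3t) - 3K_2e^(2t), z(t) = -K_1e^(3t) + K_2e^(2t)

Coefficient matrix A = [[0, -6], [1, 5]].
Characteristic polynomial det(A - λI) = λ^2 - 5λ + 6 = 0.
Eigenvalues λ = 3, 2.
For λ=3: (A-λI) row 1 is [-3, -6], so an eigenvector is (2, -1).
For λ=2: (A-λI) row 1 is [-2, -6], so an eigenvector is (-3, 1).
General solution: K_1e^(3t)(2,-1) + K_2e^(2t)(-3,1).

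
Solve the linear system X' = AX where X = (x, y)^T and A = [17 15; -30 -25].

Coefficient matrix A = [[17, 15], [-30, -25]].
Characteristic polynomial det(A - λI) = λ^2 + 8λ + 25 = 0.
Eigenvalues λ = -4 ± 3i (complex conjugate pair).
For λ=-4+3i: an eigenvector is (1,-1) - i(2,-3) = (1 - 2i, -1 + 3i).
A real fundamental pair from Re and Im of e^((-4+3i)t)v: X_1 = e^(-4t)(cos(3t)·(1,-1) + sin(3t)·(2,-3)), X_2 = e^(-4t)(sin(3t)·(1,-1) - cos(3t)·(2,-3)).
General solution: K_1X_1 + K_2X_2.

x(t) = 2K_1e^(-4t)sin(3t) + K_1e^(-4t)cos(3t) + K_2e^(-4t)sin(3t) - 2K_2e^(-4t)cos(3t), y(t) = -3K_1e^(-4t)sin(3t) - K_1e^(-4t)cos(3t) - K_2e^(-4t)sin(3t) + 3K_2e^(-4t)cos(3t)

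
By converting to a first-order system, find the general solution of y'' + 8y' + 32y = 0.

Let x_1 = y, x_2 = y'. Then x_1' = x_2 and x_2' = -32x_1 - 8x_2.
A = [[0,1],[-32,-8]]; det(A-λI) = λ^2 + 8λ + 32.
Eigenvalues λ = -4 ± 4i.

y(t) = C_1e^(-4t)cos(4t) + C_2e^(-4t)sin(4t)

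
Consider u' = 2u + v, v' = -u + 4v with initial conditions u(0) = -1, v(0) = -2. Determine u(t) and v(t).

u(t) = -te^(3t) - e^(3t), v(t) = -te^(3t) - 2e^(3t)

Coefficient matrix A = [[2, 1], [-1, 4]].
Characteristic polynomial det(A - λI) = λ^2 - 6λ + 9 = 0.
Single eigenvalue λ = 3 with algebraic multiplicity 2.
Eigenvector v = (1,1); generalized eigenvector w with (A-λI)w=v is (-3,-2).
General solution: e^(3t)[c_1·v + c_2·(t·v + w)].
Applying u(0)=-1, v(0)=-2 gives c_1=-4, c_2=-1.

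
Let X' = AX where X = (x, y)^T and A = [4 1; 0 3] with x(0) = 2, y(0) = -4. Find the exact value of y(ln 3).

-108

A = [[4,1],[0,3]]; eigenvalues λ = 4, 3.
Eigenvectors: (1,0) for λ=4, (-1,1) for λ=3.
From the initial condition, c_1 = -2, c_2 = -4.
y(ln 3) = (-2)(3^4)(0) + (-4)(3^3)(1) = -108.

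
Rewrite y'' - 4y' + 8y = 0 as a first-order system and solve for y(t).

Let x_1 = y, x_2 = y'. Then x_1' = x_2 and x_2' = -8x_1 + 4x_2.
A = [[0,1],[-8,4]]; det(A-λI) = λ^2 - 4λ + 8.
Eigenvalues λ = 2 ± 2i.

y(t) = c_1e^(2t)cos(2t) + c_2e^(2t)sin(2t)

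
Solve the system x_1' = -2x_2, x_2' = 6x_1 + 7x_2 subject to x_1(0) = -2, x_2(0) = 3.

Coefficient matrix A = [[0, -2], [6, 7]].
Characteristic polynomial det(A - λI) = λ^2 - 7λ + 12 = 0.
Eigenvalues λ = 3, 4.
For λ=3: (A-λI) row 1 is [-3, -2], so an eigenvector is (2, -3).
For λ=4: (A-λI) row 1 is [-4, -2], so an eigenvector is (1, -2).
General solution: C_1e^(3t)(2,-3) + C_2e^(4t)(1,-2).
Applying x_1(0)=-2, x_2(0)=3 gives C_1=-1, C_2=0.

x_1(t) = -2e^(3t), x_2(t) = 3e^(3t)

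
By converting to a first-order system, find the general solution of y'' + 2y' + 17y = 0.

y(t) = c_1e^(-t)cos(4t) + c_2e^(-t)sin(4t)

Let x_1 = y, x_2 = y'. Then x_1' = x_2 and x_2' = -17x_1 - 2x_2.
A = [[0,1],[-17,-2]]; det(A-λI) = λ^2 + 2λ + 17.
Eigenvalues λ = -1 ± 4i.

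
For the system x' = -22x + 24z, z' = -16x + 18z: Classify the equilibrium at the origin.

A = [[-22,24],[-16,18]]; det(A-λI) = λ^2 + 4λ - 12.
λ = -6, 2: opposite signs.

saddle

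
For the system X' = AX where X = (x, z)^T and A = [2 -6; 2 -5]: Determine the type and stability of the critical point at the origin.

A = [[2,-6],[2,-5]]; det(A-λI) = λ^2 + 3λ + 2.
λ = -2, -1: both negative.

stable node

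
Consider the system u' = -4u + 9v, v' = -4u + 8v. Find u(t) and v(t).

u(t) = -3c_1e^(2t) - 3c_2te^(2t) - c_2e^(2t), v(t) = -2c_1e^(2t) - 2c_2te^(2t) - c_2e^(2t)

Coefficient matrix A = [[-4, 9], [-4, 8]].
Characteristic polynomial det(A - λI) = λ^2 - 4λ + 4 = 0.
Single eigenvalue λ = 2 with algebraic multiplicity 2.
Eigenvector v = (-3,-2); generalized eigenvector w with (A-λI)w=v is (-1,-1).
General solution: e^(2t)[c_1·v + c_2·(t·v + w)].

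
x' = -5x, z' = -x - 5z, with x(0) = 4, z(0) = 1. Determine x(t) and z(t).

Coefficient matrix A = [[-5, 0], [-1, -5]].
Characteristic polynomial det(A - λI) = λ^2 + 10λ + 25 = 0.
Single eigenvalue λ = -5 with algebraic multiplicity 2.
Eigenvector v = (0,1); generalized eigenvector w with (A-λI)w=v is (-1,-1).
General solution: e^(-5t)[C_1·v + C_2·(t·v + w)].
Applying x(0)=4, z(0)=1 gives C_1=-3, C_2=-4.

x(t) = 4e^(-5t), z(t) = -4te^(-5t) + e^(-5t)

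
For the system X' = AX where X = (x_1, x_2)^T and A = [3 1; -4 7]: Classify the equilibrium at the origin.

unstable improper node

A = [[3,1],[-4,7]]; det(A-λI) = λ^2 - 10λ + 25.
repeated λ = 5 with a single eigenvector.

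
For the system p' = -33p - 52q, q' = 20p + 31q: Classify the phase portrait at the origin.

A = [[-33,-52],[20,31]]; det(A-λI) = λ^2 + 2λ + 17.
λ = -1 ± 4i: negative real part.

stable spiral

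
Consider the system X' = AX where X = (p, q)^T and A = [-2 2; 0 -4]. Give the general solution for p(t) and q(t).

Coefficient matrix A = [[-2, 2], [0, -4]].
Characteristic polynomial det(A - λI) = λ^2 + 6λ + 8 = 0.
Eigenvalues λ = -4, -2.
For λ=-4: (A-λI) row 1 is [2, 2], so an eigenvector is (1, -1).
For λ=-2: (A-λI) row 1 is [0, 2], so an eigenvector is (1, 0).
General solution: c_1e^(-4t)(1,-1) + c_2e^(-2t)(1,0).

p(t) = c_1e^(-4t) + c_2e^(-2t), q(t) = -c_1e^(-4t)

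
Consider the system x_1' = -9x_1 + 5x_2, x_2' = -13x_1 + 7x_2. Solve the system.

Coefficient matrix A = [[-9, 5], [-13, 7]].
Characteristic polynomial det(A - λI) = λ^2 + 2λ + 2 = 0.
Eigenvalues λ = -1 ± i (complex conjugate pair).
For λ=-1+i: an eigenvector is (1,2) - i(2,3) = (1 - 2i, 2 - 3i).
A real fundamental pair from Re and Im of e^((-1+i)t)v: X_1 = e^(-t)(cos(t)·(1,2) + sin(t)·(2,3)), X_2 = e^(-t)(sin(t)·(1,2) - cos(t)·(2,3)).
General solution: C_1X_1 + C_2X_2.

x_1(t) = 2C_1e^(-t)sin(t) + C_1e^(-t)cos(t) + C_2e^(-t)sin(t) - 2C_2e^(-t)cos(t), x_2(t) = 3C_1e^(-t)sin(t) + 2C_1e^(-t)cos(t) + 2C_2e^(-t)sin(t) - 3C_2e^(-t)cos(t)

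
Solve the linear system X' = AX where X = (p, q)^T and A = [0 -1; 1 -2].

p(t) = K_1e^(-t) + K_2te^(-t), q(t) = K_1e^(-t) + K_2te^(-t) - K_2e^(-t)

Coefficient matrix A = [[0, -1], [1, -2]].
Characteristic polynomial det(A - λI) = λ^2 + 2λ + 1 = 0.
Single eigenvalue λ = -1 with algebraic multiplicity 2.
Eigenvector v = (1,1); generalized eigenvector w with (A-λI)w=v is (0,-1).
General solution: e^(-t)[K_1·v + K_2·(t·v + w)].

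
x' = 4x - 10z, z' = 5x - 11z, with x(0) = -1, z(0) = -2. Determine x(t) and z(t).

x(t) = 2e^(-t) - 3e^(-6t), z(t) = e^(-t) - 3e^(-6t)

Coefficient matrix A = [[4, -10], [5, -11]].
Characteristic polynomial det(A - λI) = λ^2 + 7λ + 6 = 0.
Eigenvalues λ = -6, -1.
For λ=-6: (A-λI) row 1 is [10, -10], so an eigenvector is (1, 1).
For λ=-1: (A-λI) row 1 is [5, -10], so an eigenvector is (-2, -1).
General solution: K_1e^(-6t)(1,1) + K_2e^(-t)(-2,-1).
Applying x(0)=-1, z(0)=-2 gives K_1=-3, K_2=-1.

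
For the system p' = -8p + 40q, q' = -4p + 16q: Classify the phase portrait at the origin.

unstable spiral

A = [[-8,40],[-4,16]]; det(A-λI) = λ^2 - 8λ + 32.
λ = 4 ± 4i: positive real part.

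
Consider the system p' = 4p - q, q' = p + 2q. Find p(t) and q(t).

p(t) = C_1e^(3t) + C_2te^(3t) + 3C_2e^(3t), q(t) = C_1e^(3t) + C_2te^(3t) + 2C_2e^(3t)

Coefficient matrix A = [[4, -1], [1, 2]].
Characteristic polynomial det(A - λI) = λ^2 - 6λ + 9 = 0.
Single eigenvalue λ = 3 with algebraic multiplicity 2.
Eigenvector v = (1,1); generalized eigenvector w with (A-λI)w=v is (3,2).
General solution: e^(3t)[C_1·v + C_2·(t·v + w)].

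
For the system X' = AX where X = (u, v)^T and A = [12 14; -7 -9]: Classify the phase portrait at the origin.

saddle

A = [[12,14],[-7,-9]]; det(A-λI) = λ^2 - 3λ - 10.
λ = -2, 5: opposite signs.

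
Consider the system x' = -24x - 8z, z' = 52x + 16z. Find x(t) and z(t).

Coefficient matrix A = [[-24, -8], [52, 16]].
Characteristic polynomial det(A - λI) = λ^2 + 8λ + 32 = 0.
Eigenvalues λ = -4 ± 4i (complex conjugate pair).
For λ=-4+4i: an eigenvector is (1,-2) - i(-1,3) = (1 + i, -2 - 3i).
A real fundamental pair from Re and Im of e^((-4+4i)t)v: X_1 = e^(-4t)(cos(4t)·(1,-2) + sin(4t)·(-1,3)), X_2 = e^(-4t)(sin(4t)·(1,-2) - cos(4t)·(-1,3)).
General solution: K_1X_1 + K_2X_2.

x(t) = -K_1e^(-4t)sin(4t) + K_1e^(-4t)cos(4t) + K_2e^(-4t)sin(4t) + K_2e^(-4t)cos(4t), z(t) = 3K_1e^(-4t)sin(4t) - 2K_1e^(-4t)cos(4t) - 2K_2e^(-4t)sin(4t) - 3K_2e^(-4t)cos(4t)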